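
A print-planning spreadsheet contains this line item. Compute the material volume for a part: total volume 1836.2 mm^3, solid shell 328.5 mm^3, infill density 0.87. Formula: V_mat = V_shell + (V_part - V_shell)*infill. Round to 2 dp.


V_infill = (1836.2 - 328.5) * 0.87 = 1311.7
V_total = 328.5 + 1311.7 = 1640.2 mm^3


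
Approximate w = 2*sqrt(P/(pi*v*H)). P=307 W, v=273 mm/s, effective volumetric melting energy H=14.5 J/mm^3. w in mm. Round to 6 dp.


w = 2*sqrt(307/(pi*273*14.5)) = 0.314238 mm


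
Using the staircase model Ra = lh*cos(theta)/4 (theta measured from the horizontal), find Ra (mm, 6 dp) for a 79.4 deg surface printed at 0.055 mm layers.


Ra = 0.055 * cos(79.4) / 4 = 0.002529 mm


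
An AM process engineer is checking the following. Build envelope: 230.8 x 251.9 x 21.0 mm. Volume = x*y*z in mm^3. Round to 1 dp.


V = 230.8 * 251.9 * 21.0 = 1220908.9 mm^3


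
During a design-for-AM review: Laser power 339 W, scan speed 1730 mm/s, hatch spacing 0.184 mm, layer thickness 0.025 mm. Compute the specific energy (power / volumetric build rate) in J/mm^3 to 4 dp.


Build rate = 1730 * 0.184 * 0.025 = 7.958 mm^3/s
SE = 339 / 7.958 = 42.5986 J/mm^3


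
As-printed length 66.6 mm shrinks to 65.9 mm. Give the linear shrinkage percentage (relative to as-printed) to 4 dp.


Shrinkage = ((66.6-65.9)/66.6)*100 = 1.0511 %


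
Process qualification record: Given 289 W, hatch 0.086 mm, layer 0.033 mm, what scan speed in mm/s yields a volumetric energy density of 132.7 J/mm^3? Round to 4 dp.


v = 289 / (132.7*0.086*0.033) = 767.3872 mm/s


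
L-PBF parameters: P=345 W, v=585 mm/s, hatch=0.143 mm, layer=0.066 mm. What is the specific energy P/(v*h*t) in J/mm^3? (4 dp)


Build rate = 585 * 0.143 * 0.066 = 5.52123 mm^3/s
SE = 345 / 5.52123 = 62.4861 J/mm^3


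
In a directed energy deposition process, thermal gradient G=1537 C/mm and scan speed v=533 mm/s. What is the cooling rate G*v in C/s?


CR = 1537 * 533 = 819221 C/s


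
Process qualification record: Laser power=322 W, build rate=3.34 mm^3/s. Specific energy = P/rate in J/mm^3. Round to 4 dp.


SE = 322 / 3.34 = 96.4072 J/mm^3


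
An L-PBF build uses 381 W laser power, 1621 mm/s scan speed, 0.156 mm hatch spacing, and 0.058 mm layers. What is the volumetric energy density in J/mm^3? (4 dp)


E = 381 / (1621*0.156*0.058) = 25.977 J/mm^3


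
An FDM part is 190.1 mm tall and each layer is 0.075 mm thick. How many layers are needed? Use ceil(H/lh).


Layers = ceil(190.1/0.075) = 2535


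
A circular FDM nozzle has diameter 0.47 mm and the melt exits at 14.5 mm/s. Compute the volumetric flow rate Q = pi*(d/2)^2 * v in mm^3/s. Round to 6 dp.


A = pi*(0.47/2)^2 = 0.17349445 mm^2
Q = 0.17349445 * 14.5 = 2.51567 mm^3/s


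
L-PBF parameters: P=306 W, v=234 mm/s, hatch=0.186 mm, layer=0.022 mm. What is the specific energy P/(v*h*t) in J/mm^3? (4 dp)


Build rate = 234 * 0.186 * 0.022 = 0.957528 mm^3/s
SE = 306 / 0.957528 = 319.5729 J/mm^3


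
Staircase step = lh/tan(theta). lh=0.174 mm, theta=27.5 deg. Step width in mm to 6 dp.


step = 0.174 / tan(27.5) = 0.334251 mm


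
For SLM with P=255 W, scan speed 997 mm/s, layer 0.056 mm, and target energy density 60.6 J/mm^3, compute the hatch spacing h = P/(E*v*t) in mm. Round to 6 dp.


h = 255 / (60.6*997*0.056) = 0.075368 mm


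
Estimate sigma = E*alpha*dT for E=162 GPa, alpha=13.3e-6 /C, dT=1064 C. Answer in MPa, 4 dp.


sigma = 162*1000 * 13.3e-6 * 1064 = 2292.4944 MPa


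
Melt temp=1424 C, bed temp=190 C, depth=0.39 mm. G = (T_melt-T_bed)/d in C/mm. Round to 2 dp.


G = (1424-190)/0.39 = 3164.1 C/mm


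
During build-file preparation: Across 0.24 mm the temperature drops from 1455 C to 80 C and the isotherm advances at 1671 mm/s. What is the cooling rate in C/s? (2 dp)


G = (1455-80)/0.24 = 5729.16666667 C/mm
CR = 5729.16666667 * 1671 = 9573437.5 C/s


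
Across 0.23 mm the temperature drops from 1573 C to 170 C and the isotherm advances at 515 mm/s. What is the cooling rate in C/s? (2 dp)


G = (1573-170)/0.23 = 6100.0 C/mm
CR = 6100.0 * 515 = 3141500.0 C/s


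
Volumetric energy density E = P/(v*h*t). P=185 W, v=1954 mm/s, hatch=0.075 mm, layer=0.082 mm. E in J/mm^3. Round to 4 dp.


E = 185 / (1954*0.075*0.082) = 15.3947 J/mm^3


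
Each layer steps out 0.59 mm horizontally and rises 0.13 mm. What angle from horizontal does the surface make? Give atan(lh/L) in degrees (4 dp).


angle = atan(0.13/0.59) = 12.4259 degrees


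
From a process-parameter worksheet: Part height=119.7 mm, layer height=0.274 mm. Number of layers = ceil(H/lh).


Layers = ceil(119.7/0.274) = 437


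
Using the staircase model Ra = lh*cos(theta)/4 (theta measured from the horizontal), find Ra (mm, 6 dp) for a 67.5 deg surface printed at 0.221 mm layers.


Ra = 0.221 * cos(67.5) / 4 = 0.021143 mm


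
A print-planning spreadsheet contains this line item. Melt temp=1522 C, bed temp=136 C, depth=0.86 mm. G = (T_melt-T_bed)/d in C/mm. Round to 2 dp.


G = (1522-136)/0.86 = 1611.63 C/mm


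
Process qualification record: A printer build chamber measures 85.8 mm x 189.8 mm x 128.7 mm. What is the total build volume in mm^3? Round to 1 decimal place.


V = 85.8 * 189.8 * 128.7 = 2095858.9 mm^3


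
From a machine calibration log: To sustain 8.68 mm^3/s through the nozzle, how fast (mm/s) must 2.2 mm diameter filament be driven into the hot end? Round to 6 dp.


A = pi*(2.2/2)^2 = 3.801327
v = 8.68 / 3.801327 = 2.283413 mm/s


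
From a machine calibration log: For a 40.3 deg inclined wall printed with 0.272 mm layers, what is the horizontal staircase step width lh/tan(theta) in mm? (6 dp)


step = 0.272 / tan(40.3) = 0.320731 mm


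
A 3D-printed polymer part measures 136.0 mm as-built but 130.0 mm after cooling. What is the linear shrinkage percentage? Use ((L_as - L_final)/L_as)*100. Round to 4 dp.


Shrinkage = ((136.0-130.0)/136.0)*100 = 4.4118 %


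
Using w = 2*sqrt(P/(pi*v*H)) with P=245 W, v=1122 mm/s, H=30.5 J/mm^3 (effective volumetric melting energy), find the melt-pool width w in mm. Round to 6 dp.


w = 2*sqrt(245/(pi*1122*30.5)) = 0.095475 mm


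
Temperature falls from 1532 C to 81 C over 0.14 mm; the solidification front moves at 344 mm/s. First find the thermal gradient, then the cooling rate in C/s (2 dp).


G = (1532-81)/0.14 = 10364.28571429 C/mm
CR = 10364.28571429 * 344 = 3565314.29 C/s


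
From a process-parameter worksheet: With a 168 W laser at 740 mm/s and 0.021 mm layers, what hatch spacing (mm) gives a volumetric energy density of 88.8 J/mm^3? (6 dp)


h = 168 / (88.8*740*0.021) = 0.121743 mm


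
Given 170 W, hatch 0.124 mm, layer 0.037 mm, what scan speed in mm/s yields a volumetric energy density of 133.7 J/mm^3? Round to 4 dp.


v = 170 / (133.7*0.124*0.037) = 277.1367 mm/s


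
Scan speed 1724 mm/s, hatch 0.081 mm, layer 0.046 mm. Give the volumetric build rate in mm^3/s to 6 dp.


Rate = 1724 * 0.081 * 0.046 = 6.423624 mm^3/s


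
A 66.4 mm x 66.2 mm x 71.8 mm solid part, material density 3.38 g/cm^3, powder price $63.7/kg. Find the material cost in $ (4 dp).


V = 66.4 * 66.2 * 71.8 = 315609.824 mm^3 = 315.609824 cm^3
Mass = 315.609824 * 3.38 / 1000 = 1.06676121 kg
Cost = 1.06676121 * 63.7 = 67.9527 $


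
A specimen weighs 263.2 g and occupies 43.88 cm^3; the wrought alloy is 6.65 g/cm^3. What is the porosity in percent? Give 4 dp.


rho_part = 263.2 / 43.88 = 5.99817685 g/cm^3
Porosity = (1 - 5.99817685/6.65)*100 = 9.8019 %


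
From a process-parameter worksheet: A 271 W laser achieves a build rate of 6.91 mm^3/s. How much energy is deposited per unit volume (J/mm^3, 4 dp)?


SE = 271 / 6.91 = 39.2185 J/mm^3


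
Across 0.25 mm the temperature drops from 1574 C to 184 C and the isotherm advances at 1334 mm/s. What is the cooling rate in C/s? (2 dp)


G = (1574-184)/0.25 = 5560.0 C/mm
CR = 5560.0 * 1334 = 7417040.0 C/s


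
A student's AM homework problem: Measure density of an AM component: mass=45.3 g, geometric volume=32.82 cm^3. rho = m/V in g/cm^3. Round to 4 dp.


rho = 45.3 / 32.82 = 1.3803 g/cm^3


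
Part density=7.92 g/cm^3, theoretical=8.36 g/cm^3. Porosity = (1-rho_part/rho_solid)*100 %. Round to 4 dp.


Porosity = (1-7.92/8.36)*100 = 5.2632 %


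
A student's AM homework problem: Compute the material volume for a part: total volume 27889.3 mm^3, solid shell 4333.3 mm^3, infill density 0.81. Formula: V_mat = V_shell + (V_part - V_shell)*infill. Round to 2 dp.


V_infill = (27889.3 - 4333.3) * 0.81 = 19080.36
V_total = 4333.3 + 19080.36 = 23413.66 mm^3


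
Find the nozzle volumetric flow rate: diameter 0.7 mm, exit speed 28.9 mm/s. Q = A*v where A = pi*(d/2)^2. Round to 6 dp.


A = pi*(0.7/2)^2 = 0.3848451 mm^2
Q = 0.3848451 * 28.9 = 11.122023 mm^3/s


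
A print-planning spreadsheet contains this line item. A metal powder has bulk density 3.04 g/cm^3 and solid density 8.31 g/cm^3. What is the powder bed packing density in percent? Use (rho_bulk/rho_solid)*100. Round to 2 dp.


Packing = (3.04/8.31)*100 = 36.58 %


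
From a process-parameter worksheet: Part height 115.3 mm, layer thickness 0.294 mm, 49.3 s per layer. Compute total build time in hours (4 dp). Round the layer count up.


Layers = ceil(115.3/0.294) = 393
t = 393 * 49.3 / 3600 = 5.3819 hrs


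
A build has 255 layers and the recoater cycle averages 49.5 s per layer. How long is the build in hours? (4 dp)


t = 255 * 49.5 / 3600 = 3.5063 hrs


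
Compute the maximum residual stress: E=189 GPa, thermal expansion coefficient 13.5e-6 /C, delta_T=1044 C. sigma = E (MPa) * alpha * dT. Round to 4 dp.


sigma = 189*1000 * 13.5e-6 * 1044 = 2663.766 MPa


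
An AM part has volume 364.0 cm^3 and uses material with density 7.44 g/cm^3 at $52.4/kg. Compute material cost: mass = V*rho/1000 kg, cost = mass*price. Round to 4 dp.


Mass = 364.0*7.44/1000 = 2.70816 kg
Cost = 2.70816 * 52.4 = 141.9076 $


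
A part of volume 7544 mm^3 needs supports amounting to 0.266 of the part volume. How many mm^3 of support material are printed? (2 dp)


V_support = 7544 * 0.266 = 2006.7 mm^3


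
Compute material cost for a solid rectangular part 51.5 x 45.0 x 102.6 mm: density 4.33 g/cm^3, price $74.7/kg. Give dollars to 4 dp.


V = 51.5 * 45.0 * 102.6 = 237775.5 mm^3 = 237.7755 cm^3
Mass = 237.7755 * 4.33 / 1000 = 1.02956792 kg
Cost = 1.02956792 * 74.7 = 76.9087 $


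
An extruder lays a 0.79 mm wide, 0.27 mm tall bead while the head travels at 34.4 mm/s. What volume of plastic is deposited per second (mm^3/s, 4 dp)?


Rate = 0.79 * 0.27 * 34.4 = 7.3375 mm^3/s


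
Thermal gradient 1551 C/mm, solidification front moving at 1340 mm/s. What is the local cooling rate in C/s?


CR = 1551 * 1340 = 2078340 C/s


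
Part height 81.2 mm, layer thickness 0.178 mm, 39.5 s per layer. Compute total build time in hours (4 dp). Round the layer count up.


Layers = ceil(81.2/0.178) = 457
t = 457 * 39.5 / 3600 = 5.0143 hrs


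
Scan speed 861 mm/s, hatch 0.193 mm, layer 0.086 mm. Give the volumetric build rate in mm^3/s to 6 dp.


Rate = 861 * 0.193 * 0.086 = 14.290878 mm^3/s


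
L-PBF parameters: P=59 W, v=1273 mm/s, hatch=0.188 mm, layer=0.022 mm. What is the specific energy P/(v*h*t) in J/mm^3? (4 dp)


Build rate = 1273 * 0.188 * 0.022 = 5.265128 mm^3/s
SE = 59 / 5.265128 = 11.2058 J/mm^3


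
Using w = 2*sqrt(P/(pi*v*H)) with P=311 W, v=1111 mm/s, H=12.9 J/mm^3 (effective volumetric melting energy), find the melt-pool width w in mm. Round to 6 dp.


w = 2*sqrt(311/(pi*1111*12.9)) = 0.16622 mm


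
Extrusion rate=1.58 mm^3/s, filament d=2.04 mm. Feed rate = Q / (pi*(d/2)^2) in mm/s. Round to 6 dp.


A = pi*(2.04/2)^2 = 3.268513
v = 1.58 / 3.268513 = 0.4834 mm/s


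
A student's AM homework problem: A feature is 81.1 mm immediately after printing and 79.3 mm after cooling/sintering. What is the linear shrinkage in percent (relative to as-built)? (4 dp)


Shrinkage = ((81.1-79.3)/81.1)*100 = 2.2195 %


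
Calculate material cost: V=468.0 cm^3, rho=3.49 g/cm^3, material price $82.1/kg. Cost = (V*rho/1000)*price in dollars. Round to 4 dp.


Mass = 468.0*3.49/1000 = 1.63332 kg
Cost = 1.63332 * 82.1 = 134.0956 $


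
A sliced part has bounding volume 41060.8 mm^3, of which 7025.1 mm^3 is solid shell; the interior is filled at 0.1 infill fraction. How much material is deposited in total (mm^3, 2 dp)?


V_infill = (41060.8 - 7025.1) * 0.1 = 3403.57
V_total = 7025.1 + 3403.57 = 10428.67 mm^3


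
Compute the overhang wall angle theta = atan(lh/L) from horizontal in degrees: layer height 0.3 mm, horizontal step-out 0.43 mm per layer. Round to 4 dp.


angle = atan(0.3/0.43) = 34.9025 degrees


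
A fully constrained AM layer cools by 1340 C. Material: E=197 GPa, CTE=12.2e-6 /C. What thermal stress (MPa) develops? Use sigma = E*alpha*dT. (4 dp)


sigma = 197*1000 * 12.2e-6 * 1340 = 3220.556 MPa


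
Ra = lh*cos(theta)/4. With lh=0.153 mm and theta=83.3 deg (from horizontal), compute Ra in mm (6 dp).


Ra = 0.153 * cos(83.3) / 4 = 0.004463 mm


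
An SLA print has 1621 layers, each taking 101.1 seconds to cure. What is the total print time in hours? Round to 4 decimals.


t = 1621 * 101.1 / 3600 = 45.5231 hrs


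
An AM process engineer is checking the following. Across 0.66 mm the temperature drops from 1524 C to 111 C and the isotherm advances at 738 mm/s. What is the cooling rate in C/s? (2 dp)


G = (1524-111)/0.66 = 2140.90909091 C/mm
CR = 2140.90909091 * 738 = 1579990.91 C/s


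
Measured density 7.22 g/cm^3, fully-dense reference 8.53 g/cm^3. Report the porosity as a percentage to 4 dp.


Porosity = (1-7.22/8.53)*100 = 15.3576 %


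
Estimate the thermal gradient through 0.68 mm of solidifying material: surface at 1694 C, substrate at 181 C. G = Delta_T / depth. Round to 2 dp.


G = (1694-181)/0.68 = 2225.0 C/mm


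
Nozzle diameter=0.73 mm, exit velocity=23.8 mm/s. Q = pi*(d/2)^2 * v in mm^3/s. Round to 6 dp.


A = pi*(0.73/2)^2 = 0.41853868 mm^2
Q = 0.41853868 * 23.8 = 9.961221 mm^3/s


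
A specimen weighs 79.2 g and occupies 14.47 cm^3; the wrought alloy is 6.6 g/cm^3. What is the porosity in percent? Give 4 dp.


rho_part = 79.2 / 14.47 = 5.47339323 g/cm^3
Porosity = (1 - 5.47339323/6.6)*100 = 17.0698 %


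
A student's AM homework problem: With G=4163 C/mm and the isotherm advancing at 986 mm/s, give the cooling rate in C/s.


CR = 4163 * 986 = 4104718 C/s


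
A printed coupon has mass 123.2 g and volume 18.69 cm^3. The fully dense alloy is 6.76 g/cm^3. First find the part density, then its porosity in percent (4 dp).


rho_part = 123.2 / 18.69 = 6.5917603 g/cm^3
Porosity = (1 - 6.5917603/6.76)*100 = 2.4888 %


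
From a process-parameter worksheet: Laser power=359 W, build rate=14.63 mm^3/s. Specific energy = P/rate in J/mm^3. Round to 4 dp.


SE = 359 / 14.63 = 24.5386 J/mm^3


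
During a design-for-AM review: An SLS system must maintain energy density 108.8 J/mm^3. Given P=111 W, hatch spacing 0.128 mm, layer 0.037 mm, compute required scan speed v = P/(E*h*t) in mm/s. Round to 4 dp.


v = 111 / (108.8*0.128*0.037) = 215.4182 mm/s


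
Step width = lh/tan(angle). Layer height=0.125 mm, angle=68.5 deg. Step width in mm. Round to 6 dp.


step = 0.125 / tan(68.5) = 0.049239 mm


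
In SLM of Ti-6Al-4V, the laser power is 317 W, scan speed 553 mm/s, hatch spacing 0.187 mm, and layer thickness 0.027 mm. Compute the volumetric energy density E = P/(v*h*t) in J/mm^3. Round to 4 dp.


E = 317 / (553*0.187*0.027) = 113.5347 J/mm^3


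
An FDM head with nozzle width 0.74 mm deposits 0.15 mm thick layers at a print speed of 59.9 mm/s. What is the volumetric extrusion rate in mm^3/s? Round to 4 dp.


Rate = 0.74 * 0.15 * 59.9 = 6.6489 mm^3/s


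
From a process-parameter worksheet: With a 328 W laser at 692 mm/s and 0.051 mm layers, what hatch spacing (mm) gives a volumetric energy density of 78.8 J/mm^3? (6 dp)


h = 328 / (78.8*692*0.051) = 0.117943 mm


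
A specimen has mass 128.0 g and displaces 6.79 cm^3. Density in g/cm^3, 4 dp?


rho = 128.0 / 6.79 = 18.8513 g/cm^3


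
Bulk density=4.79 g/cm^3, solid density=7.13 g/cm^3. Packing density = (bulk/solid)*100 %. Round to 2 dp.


Packing = (4.79/7.13)*100 = 67.18 %


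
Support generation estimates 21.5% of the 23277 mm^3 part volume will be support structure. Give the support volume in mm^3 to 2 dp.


V_support = 23277 * 0.215 = 5004.56 mm^3


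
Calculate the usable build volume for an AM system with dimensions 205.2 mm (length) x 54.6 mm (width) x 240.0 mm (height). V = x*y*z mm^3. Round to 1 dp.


V = 205.2 * 54.6 * 240.0 = 2688940.8 mm^3


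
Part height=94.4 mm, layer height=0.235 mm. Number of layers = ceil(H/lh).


Layers = ceil(94.4/0.235) = 402


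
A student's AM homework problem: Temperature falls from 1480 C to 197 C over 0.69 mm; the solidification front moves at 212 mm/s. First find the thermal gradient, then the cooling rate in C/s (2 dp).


G = (1480-197)/0.69 = 1859.42028986 C/mm
CR = 1859.42028986 * 212 = 394197.1 C/s


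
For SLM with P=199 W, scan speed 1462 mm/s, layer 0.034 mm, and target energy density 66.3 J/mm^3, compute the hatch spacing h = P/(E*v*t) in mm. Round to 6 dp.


h = 199 / (66.3*1462*0.034) = 0.060383 mm


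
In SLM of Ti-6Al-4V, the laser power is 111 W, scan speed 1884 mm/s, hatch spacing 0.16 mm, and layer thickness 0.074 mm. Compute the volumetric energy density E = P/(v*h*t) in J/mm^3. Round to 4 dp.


E = 111 / (1884*0.16*0.074) = 4.9761 J/mm^3


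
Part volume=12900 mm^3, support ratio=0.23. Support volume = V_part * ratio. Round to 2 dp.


V_support = 12900 * 0.23 = 2967.0 mm^3


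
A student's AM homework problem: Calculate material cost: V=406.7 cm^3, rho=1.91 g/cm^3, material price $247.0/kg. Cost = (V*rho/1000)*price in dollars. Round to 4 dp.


Mass = 406.7*1.91/1000 = 0.776797 kg
Cost = 0.776797 * 247.0 = 191.8689 $


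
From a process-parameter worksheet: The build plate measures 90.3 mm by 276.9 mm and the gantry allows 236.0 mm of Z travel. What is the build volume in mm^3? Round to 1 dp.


V = 90.3 * 276.9 * 236.0 = 5900960.5 mm^3


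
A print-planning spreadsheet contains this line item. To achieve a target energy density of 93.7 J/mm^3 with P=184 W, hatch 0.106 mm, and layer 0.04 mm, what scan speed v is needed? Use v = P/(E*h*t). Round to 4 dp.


v = 184 / (93.7*0.106*0.04) = 463.1401 mm/s


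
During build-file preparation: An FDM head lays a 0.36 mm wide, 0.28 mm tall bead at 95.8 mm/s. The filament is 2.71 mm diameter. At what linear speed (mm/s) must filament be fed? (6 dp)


Q = 0.36 * 0.28 * 95.8 = 9.65664 mm^3/s
A_fil = pi*(2.71/2)^2 = 5.76804265 mm^2
v_feed = 9.65664 / 5.76804265 = 1.674162 mm/s


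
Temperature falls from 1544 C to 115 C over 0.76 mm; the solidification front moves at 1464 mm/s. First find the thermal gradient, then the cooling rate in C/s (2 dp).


G = (1544-115)/0.76 = 1880.26315789 C/mm
CR = 1880.26315789 * 1464 = 2752705.26 C/s


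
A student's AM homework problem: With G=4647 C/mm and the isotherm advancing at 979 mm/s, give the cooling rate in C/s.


CR = 4647 * 979 = 4549413 C/s


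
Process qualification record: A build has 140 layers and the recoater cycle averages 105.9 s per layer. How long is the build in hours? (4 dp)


t = 140 * 105.9 / 3600 = 4.1183 hrs


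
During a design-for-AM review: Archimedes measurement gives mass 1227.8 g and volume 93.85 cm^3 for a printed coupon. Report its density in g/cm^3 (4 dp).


rho = 1227.8 / 93.85 = 13.0826 g/cm^3


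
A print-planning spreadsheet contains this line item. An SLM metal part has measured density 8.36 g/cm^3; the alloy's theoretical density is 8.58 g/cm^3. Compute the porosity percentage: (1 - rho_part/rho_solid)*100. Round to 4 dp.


Porosity = (1-8.36/8.58)*100 = 2.5641 %


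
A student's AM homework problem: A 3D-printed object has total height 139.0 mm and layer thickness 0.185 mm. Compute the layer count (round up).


Layers = ceil(139.0/0.185) = 752


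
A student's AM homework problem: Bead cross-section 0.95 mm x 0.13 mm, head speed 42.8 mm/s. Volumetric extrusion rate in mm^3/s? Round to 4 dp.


Rate = 0.95 * 0.13 * 42.8 = 5.2858 mm^3/s


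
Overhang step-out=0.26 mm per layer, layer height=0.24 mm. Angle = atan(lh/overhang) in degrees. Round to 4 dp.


angle = atan(0.24/0.26) = 42.7094 degrees


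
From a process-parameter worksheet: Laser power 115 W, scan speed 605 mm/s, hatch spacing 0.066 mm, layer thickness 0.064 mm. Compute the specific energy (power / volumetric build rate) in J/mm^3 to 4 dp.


Build rate = 605 * 0.066 * 0.064 = 2.55552 mm^3/s
SE = 115 / 2.55552 = 45.0006 J/mm^3


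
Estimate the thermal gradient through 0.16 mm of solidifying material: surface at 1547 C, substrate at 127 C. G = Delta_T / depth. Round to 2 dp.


G = (1547-127)/0.16 = 8875.0 C/mm


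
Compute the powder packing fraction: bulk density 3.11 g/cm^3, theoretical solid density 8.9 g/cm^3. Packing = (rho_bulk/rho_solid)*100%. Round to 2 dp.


Packing = (3.11/8.9)*100 = 34.94 %


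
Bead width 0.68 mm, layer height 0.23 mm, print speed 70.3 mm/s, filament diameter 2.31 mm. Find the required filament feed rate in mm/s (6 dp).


Q = 0.68 * 0.23 * 70.3 = 10.99492 mm^3/s
A_fil = pi*(2.31/2)^2 = 4.19096314 mm^2
v_feed = 10.99492 / 4.19096314 = 2.623483 mm/s


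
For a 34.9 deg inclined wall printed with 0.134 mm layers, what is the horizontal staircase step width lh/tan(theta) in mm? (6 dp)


step = 0.134 / tan(34.9) = 0.192084 mm


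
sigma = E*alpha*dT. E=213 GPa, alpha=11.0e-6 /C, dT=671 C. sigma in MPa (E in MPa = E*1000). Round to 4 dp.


sigma = 213*1000 * 11.0e-6 * 671 = 1572.153 MPa


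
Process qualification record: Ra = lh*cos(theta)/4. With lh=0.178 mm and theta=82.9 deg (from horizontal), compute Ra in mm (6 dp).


Ra = 0.178 * cos(82.9) / 4 = 0.0055 mm


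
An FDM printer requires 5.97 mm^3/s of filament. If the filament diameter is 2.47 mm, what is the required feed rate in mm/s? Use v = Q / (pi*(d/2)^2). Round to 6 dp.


A = pi*(2.47/2)^2 = 4.791636
v = 5.97 / 4.791636 = 1.245921 mm/s


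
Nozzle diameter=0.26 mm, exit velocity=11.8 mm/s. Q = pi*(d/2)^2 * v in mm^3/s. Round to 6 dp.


A = pi*(0.26/2)^2 = 0.05309292 mm^2
Q = 0.05309292 * 11.8 = 0.626496 mm^3/s


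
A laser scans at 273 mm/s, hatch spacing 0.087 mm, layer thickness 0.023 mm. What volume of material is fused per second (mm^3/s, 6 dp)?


Rate = 273 * 0.087 * 0.023 = 0.546273 mm^3/s


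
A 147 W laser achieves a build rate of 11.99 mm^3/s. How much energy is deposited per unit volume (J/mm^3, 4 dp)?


SE = 147 / 11.99 = 12.2602 J/mm^3


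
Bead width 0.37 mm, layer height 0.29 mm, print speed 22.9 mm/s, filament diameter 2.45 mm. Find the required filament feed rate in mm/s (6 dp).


Q = 0.37 * 0.29 * 22.9 = 2.45717 mm^3/s
A_fil = pi*(2.45/2)^2 = 4.71435248 mm^2
v_feed = 2.45717 / 4.71435248 = 0.52121 mm/s


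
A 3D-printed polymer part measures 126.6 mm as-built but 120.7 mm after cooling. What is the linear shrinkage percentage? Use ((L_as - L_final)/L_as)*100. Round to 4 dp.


Shrinkage = ((126.6-120.7)/126.6)*100 = 4.6603 %


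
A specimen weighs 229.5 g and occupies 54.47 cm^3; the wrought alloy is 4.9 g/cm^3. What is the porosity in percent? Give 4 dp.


rho_part = 229.5 / 54.47 = 4.21332844 g/cm^3
Porosity = (1 - 4.21332844/4.9)*100 = 14.0137 %


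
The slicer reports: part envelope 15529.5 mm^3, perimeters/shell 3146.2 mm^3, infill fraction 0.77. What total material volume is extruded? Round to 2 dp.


V_infill = (15529.5 - 3146.2) * 0.77 = 9535.14
V_total = 3146.2 + 9535.14 = 12681.34 mm^3


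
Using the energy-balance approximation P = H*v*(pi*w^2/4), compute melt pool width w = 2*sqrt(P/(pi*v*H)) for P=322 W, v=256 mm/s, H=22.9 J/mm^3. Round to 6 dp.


w = 2*sqrt(322/(pi*256*22.9)) = 0.264451 mm


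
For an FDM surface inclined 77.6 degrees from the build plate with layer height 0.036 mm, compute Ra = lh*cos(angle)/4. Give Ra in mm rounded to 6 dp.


Ra = 0.036 * cos(77.6) / 4 = 0.001933 mm


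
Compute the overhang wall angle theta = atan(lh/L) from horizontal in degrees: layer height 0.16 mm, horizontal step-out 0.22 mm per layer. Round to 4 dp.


angle = atan(0.16/0.22) = 36.0274 degrees


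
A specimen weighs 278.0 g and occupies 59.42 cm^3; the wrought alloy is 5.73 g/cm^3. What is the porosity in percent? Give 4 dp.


rho_part = 278.0 / 59.42 = 4.67855941 g/cm^3
Porosity = (1 - 4.67855941/5.73)*100 = 18.3497 %


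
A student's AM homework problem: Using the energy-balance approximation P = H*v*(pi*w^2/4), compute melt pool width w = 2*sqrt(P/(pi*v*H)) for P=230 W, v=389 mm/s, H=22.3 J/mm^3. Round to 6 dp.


w = 2*sqrt(230/(pi*389*22.3)) = 0.183735 mm


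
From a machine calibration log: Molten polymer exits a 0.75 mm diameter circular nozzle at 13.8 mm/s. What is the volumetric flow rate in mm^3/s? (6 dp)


A = pi*(0.75/2)^2 = 0.44178647 mm^2
Q = 0.44178647 * 13.8 = 6.096653 mm^3/s


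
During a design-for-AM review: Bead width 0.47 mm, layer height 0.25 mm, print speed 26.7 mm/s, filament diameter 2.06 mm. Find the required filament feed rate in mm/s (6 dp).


Q = 0.47 * 0.25 * 26.7 = 3.13725 mm^3/s
A_fil = pi*(2.06/2)^2 = 3.33291565 mm^2
v_feed = 3.13725 / 3.33291565 = 0.941293 mm/s


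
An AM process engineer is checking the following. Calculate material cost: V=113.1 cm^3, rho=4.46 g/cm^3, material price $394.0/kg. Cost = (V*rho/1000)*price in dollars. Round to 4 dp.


Mass = 113.1*4.46/1000 = 0.504426 kg
Cost = 0.504426 * 394.0 = 198.7438 $


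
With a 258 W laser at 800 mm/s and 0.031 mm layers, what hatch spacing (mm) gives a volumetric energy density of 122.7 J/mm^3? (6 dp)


h = 258 / (122.7*800*0.031) = 0.084786 mm


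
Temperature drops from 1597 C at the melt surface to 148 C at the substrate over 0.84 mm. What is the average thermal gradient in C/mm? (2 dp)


G = (1597-148)/0.84 = 1725.0 C/mm


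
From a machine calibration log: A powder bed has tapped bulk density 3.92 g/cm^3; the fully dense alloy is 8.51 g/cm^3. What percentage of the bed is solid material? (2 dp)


Packing = (3.92/8.51)*100 = 46.06 %


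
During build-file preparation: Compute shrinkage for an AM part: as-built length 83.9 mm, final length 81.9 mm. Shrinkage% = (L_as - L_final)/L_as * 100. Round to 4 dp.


Shrinkage = ((83.9-81.9)/83.9)*100 = 2.3838 %


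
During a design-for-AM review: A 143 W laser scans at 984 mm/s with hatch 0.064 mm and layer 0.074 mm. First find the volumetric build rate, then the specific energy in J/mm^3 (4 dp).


Build rate = 984 * 0.064 * 0.074 = 4.660224 mm^3/s
SE = 143 / 4.660224 = 30.6852 J/mm^3


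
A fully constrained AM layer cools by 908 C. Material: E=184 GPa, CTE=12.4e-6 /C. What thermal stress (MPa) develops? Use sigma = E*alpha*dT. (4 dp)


sigma = 184*1000 * 12.4e-6 * 908 = 2071.6928 MPa


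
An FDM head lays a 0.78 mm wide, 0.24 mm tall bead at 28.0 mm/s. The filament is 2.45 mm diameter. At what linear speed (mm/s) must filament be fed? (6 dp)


Q = 0.78 * 0.24 * 28.0 = 5.2416 mm^3/s
A_fil = pi*(2.45/2)^2 = 4.71435248 mm^2
v_feed = 5.2416 / 4.71435248 = 1.111839 mm/s


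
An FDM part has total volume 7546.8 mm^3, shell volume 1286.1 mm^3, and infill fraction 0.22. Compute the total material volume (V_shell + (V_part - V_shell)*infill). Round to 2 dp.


V_infill = (7546.8 - 1286.1) * 0.22 = 1377.35
V_total = 1286.1 + 1377.35 = 2663.45 mm^3


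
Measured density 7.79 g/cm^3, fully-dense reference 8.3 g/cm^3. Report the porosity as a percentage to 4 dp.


Porosity = (1-7.79/8.3)*100 = 6.1446 %


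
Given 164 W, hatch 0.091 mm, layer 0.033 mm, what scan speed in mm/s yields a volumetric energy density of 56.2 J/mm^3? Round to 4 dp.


v = 164 / (56.2*0.091*0.033) = 971.7447 mm/s


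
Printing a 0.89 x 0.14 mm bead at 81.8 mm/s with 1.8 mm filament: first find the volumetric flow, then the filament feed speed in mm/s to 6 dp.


Q = 0.89 * 0.14 * 81.8 = 10.19228 mm^3/s
A_fil = pi*(1.8/2)^2 = 2.54469005 mm^2
v_feed = 10.19228 / 2.54469005 = 4.005313 mm/s


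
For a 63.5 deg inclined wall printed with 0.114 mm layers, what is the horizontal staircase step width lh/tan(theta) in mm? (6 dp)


step = 0.114 / tan(63.5) = 0.056838 mm


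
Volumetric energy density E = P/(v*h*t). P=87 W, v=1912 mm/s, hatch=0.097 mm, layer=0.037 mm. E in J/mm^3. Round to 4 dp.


E = 87 / (1912*0.097*0.037) = 12.6782 J/mm^3


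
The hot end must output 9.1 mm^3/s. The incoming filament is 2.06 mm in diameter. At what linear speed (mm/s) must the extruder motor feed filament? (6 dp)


A = pi*(2.06/2)^2 = 3.332916
v = 9.1 / 3.332916 = 2.730342 mm/s


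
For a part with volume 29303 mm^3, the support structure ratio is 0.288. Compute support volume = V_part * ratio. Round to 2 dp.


V_support = 29303 * 0.288 = 8439.26 mm^3


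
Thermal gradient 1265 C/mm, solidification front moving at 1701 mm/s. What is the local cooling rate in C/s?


CR = 1265 * 1701 = 2151765 C/s


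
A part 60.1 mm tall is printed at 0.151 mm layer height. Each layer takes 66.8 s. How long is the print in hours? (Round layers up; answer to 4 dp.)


Layers = ceil(60.1/0.151) = 399
t = 399 * 66.8 / 3600 = 7.4037 hrs


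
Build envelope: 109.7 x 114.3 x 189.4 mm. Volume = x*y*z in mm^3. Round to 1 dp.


V = 109.7 * 114.3 * 189.4 = 2374831.7 mm^3


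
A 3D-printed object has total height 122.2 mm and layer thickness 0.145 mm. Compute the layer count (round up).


Layers = ceil(122.2/0.145) = 843


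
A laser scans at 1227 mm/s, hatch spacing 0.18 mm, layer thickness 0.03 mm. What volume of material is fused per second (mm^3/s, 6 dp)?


Rate = 1227 * 0.18 * 0.03 = 6.6258 mm^3/s


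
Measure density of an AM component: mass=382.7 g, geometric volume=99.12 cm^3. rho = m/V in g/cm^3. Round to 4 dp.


rho = 382.7 / 99.12 = 3.861 g/cm^3


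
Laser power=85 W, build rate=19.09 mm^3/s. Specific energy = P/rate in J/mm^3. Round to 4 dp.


SE = 85 / 19.09 = 4.4526 J/mm^3


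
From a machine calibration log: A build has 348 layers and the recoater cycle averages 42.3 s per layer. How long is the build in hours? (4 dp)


t = 348 * 42.3 / 3600 = 4.089 hrs


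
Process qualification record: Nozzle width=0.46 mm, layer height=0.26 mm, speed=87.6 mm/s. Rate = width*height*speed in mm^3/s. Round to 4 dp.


Rate = 0.46 * 0.26 * 87.6 = 10.477 mm^3/s


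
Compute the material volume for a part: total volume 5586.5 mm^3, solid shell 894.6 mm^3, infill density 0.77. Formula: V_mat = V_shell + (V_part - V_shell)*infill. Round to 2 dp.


V_infill = (5586.5 - 894.6) * 0.77 = 3612.76
V_total = 894.6 + 3612.76 = 4507.36 mm^3


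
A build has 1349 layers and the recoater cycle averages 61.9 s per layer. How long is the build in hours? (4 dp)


t = 1349 * 61.9 / 3600 = 23.1953 hrs


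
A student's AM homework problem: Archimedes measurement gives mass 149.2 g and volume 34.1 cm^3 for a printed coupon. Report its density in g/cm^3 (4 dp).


rho = 149.2 / 34.1 = 4.3754 g/cm^3


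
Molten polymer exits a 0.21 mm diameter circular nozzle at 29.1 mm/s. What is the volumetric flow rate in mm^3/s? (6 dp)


A = pi*(0.21/2)^2 = 0.03463606 mm^2
Q = 0.03463606 * 29.1 = 1.007909 mm^3/s


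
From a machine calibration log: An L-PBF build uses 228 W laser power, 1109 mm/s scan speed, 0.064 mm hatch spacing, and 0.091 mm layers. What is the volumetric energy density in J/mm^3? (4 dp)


E = 228 / (1109*0.064*0.091) = 35.3006 J/mm^3


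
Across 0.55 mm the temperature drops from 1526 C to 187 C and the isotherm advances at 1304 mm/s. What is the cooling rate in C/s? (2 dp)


G = (1526-187)/0.55 = 2434.54545455 C/mm
CR = 2434.54545455 * 1304 = 3174647.27 C/s


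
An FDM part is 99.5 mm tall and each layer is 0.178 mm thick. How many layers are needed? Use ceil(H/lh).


Layers = ceil(99.5/0.178) = 559


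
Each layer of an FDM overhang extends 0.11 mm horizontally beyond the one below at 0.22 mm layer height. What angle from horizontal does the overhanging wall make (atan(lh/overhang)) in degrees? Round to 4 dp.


angle = atan(0.22/0.11) = 63.4349 degrees


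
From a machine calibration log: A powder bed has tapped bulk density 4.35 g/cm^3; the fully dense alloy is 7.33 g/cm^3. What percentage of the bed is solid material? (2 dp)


Packing = (4.35/7.33)*100 = 59.35 %


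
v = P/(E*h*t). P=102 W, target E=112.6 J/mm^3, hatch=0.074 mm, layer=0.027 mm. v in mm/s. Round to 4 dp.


v = 102 / (112.6*0.074*0.027) = 453.3841 mm/s


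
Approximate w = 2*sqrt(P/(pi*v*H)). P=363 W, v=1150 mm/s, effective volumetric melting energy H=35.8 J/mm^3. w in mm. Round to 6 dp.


w = 2*sqrt(363/(pi*1150*35.8)) = 0.105954 mm


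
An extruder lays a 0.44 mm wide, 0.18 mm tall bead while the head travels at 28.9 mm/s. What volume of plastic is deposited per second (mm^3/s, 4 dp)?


Rate = 0.44 * 0.18 * 28.9 = 2.2889 mm^3/s


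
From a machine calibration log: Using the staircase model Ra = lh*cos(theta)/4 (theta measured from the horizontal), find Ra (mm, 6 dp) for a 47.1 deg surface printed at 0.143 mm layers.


Ra = 0.143 * cos(47.1) / 4 = 0.024336 mm


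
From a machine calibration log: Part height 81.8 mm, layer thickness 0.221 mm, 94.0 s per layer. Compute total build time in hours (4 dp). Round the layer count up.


Layers = ceil(81.8/0.221) = 371
t = 371 * 94.0 / 3600 = 9.6872 hrs


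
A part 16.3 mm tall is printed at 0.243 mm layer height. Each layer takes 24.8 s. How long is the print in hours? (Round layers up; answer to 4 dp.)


Layers = ceil(16.3/0.243) = 68
t = 68 * 24.8 / 3600 = 0.4684 hrs


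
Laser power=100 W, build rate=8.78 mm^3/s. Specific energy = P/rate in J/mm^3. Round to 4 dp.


SE = 100 / 8.78 = 11.3895 J/mm^3


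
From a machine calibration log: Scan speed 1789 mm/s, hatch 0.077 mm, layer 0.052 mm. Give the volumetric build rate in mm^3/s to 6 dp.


Rate = 1789 * 0.077 * 0.052 = 7.163156 mm^3/s


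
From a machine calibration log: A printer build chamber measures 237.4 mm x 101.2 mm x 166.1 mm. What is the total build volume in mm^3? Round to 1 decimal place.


V = 237.4 * 101.2 * 166.1 = 3990532.6 mm^3


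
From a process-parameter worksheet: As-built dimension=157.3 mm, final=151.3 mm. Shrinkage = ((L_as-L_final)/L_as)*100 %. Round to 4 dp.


Shrinkage = ((157.3-151.3)/157.3)*100 = 3.8144 %


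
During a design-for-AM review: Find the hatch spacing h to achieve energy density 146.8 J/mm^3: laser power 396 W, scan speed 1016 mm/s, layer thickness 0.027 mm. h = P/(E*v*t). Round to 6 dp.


h = 396 / (146.8*1016*0.027) = 0.098336 mm


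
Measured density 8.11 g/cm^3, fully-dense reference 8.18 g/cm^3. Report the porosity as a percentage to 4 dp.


Porosity = (1-8.11/8.18)*100 = 0.8557 %


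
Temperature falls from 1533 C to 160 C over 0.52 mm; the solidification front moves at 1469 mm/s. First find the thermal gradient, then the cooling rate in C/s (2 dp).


G = (1533-160)/0.52 = 2640.38461538 C/mm
CR = 2640.38461538 * 1469 = 3878725.0 C/s


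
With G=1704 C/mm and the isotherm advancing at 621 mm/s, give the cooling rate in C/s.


CR = 1704 * 621 = 1058184 C/s


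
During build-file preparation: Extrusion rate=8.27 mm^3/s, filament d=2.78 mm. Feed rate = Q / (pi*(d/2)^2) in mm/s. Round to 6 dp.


A = pi*(2.78/2)^2 = 6.069871
v = 8.27 / 6.069871 = 1.362467 mm/s


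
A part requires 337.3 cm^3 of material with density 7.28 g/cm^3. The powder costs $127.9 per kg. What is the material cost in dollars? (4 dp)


Mass = 337.3*7.28/1000 = 2.455544 kg
Cost = 2.455544 * 127.9 = 314.0641 $


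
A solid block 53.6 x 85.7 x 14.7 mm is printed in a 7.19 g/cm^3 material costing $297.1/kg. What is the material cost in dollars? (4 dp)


V = 53.6 * 85.7 * 14.7 = 67524.744 mm^3 = 67.524744 cm^3
Mass = 67.524744 * 7.19 / 1000 = 0.48550291 kg
Cost = 0.48550291 * 297.1 = 144.2429 $


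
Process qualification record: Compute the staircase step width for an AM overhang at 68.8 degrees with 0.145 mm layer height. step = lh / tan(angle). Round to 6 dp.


step = 0.145 / tan(68.8) = 0.056242 mm


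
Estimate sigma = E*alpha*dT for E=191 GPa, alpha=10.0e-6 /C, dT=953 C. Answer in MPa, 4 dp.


sigma = 191*1000 * 10.0e-6 * 953 = 1820.23 MPa


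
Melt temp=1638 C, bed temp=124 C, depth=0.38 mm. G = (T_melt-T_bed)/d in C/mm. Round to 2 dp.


G = (1638-124)/0.38 = 3984.21 C/mm


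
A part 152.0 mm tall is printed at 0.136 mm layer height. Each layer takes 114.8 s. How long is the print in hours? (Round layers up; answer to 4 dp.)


Layers = ceil(152.0/0.136) = 1118
t = 1118 * 114.8 / 3600 = 35.6518 hrs


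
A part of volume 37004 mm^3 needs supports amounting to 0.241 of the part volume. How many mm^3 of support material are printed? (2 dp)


V_support = 37004 * 0.241 = 8917.96 mm^3


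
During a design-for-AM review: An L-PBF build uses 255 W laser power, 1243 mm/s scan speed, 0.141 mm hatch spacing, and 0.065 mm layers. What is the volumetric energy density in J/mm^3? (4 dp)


E = 255 / (1243*0.141*0.065) = 22.3839 J/mm^3


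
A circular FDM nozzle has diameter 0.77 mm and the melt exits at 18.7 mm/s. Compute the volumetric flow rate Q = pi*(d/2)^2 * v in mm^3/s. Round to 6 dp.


A = pi*(0.77/2)^2 = 0.46566257 mm^2
Q = 0.46566257 * 18.7 = 8.70789 mm^3/s


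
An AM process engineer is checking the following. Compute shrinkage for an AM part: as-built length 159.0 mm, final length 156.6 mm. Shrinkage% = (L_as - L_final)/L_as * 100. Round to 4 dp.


Shrinkage = ((159.0-156.6)/159.0)*100 = 1.5094 %


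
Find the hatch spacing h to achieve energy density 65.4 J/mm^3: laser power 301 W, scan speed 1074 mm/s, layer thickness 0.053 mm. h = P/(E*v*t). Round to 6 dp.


h = 301 / (65.4*1074*0.053) = 0.080855 mm


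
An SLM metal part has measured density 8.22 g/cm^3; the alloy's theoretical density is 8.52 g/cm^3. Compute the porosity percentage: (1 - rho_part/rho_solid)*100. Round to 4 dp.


Porosity = (1-8.22/8.52)*100 = 3.5211 %


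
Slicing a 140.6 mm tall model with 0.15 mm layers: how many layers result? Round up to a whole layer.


Layers = ceil(140.6/0.15) = 938


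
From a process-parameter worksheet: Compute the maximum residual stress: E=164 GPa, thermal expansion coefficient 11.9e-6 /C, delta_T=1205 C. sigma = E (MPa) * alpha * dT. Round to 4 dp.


sigma = 164*1000 * 11.9e-6 * 1205 = 2351.678 MPa


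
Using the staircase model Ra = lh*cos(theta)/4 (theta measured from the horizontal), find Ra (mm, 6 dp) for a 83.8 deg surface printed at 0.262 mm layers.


Ra = 0.262 * cos(83.8) / 4 = 0.007074 mm


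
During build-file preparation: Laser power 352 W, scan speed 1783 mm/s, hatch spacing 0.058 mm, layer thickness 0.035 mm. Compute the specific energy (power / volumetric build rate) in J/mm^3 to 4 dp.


Build rate = 1783 * 0.058 * 0.035 = 3.61949 mm^3/s
SE = 352 / 3.61949 = 97.2513 J/mm^3


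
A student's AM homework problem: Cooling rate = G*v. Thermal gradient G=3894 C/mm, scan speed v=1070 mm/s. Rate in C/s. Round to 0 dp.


CR = 3894 * 1070 = 4166580 C/s


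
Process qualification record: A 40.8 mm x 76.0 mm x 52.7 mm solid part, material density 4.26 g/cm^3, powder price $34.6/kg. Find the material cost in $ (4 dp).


V = 40.8 * 76.0 * 52.7 = 163412.16 mm^3 = 163.41216 cm^3
Mass = 163.41216 * 4.26 / 1000 = 0.6961358 kg
Cost = 0.6961358 * 34.6 = 24.0863 $
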